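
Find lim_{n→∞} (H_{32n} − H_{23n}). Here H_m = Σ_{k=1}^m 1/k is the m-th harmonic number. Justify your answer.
lim = ln(32/23)

Euler-Maclaurin gives H_m = ln m + γ + 1/(2m) + O(1/m^2). The γ and O(1/m) terms cancel in the difference:
  H_{32n} − H_{23n} = ln(32n) − ln(23n) + O(1/n) = ln(32/23) + O(1/n).
Hence the limit is ln(32/23).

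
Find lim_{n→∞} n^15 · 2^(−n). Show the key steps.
lim = 0

Exponentials with base > 1 dominate every fixed polynomial: for any fixed c, n^c / 2^n → 0 as n → ∞ (e.g. by the ratio test, or by writing 2^n = e^(n ln 2) and noting e^(n ln 2) / n^c → ∞). Hence n^15 · 2^(−n) = n^15 / 2^n → 0.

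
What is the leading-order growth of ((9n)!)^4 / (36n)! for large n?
((9n)!)^4/(36n)! ~ ((2π·9n)^(3/2) / 2) · 4^(−4·9n)  →  0

Write N = 9n. Stirling: N! ~ sqrt(2π N)(N/e)^N and (4N)! ~ sqrt(2π·4N)·(4N/e)^(4N).
  (N!)^4/(4N)! ~ (2π N)^(4/2) (N/e)^(4N) / [sqrt(2π·4N) (4N/e)^(4N)]
     = (2π N)^(4/2) / sqrt(2π·4N) · (N/(4N))^(4N)
     = (2π N)^((4−1)/2) / 2 · 4^(−4N).
Since 4^4 > 1, the factor 4^(−4N) decays exponentially, so the ratio → 0. Substituting N = 9n gives the stated form.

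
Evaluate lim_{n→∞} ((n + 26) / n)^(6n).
lim = e^156

Rewrite as (1 + 26/n)^(6n). By the standard limit (1 + x/n)^n → e^x, we have (1 + 26/n)^n → e^26, and raising to the 6th power gives e^156.
More precisely, ln[(1 + 26/n)^(6n)] = 6n · ln(1 + 26/n) = 6n · (26/n + O(1/n^2)) = 156 + O(1/n) → 156.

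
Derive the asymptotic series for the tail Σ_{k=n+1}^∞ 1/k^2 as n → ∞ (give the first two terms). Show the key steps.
Σ_{k>n} 1/k^2 = 1/(1 · n) − 1/(2 · n^2) + O(1/n^3)

Compare to the integral: ∫_{n}^∞ x^(−2) dx = [−x^(−1)/1]_{n}^∞ = 1/((2−1)·n). The Euler-Maclaurin correction adds −f(n)/2 = −1/(2·n^2). Euler-Maclaurin then gives
  Σ_{k>n} 1/k^2 = ∫_{n}^∞ dx/x^2 − 1/(2·n^2) + O(1/n^3).
(Equivalently this is ζ(2) − Σ_{k≤n} 1/k^2.)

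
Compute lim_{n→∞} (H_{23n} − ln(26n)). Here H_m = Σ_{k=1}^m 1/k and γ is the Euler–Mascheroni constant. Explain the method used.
lim = ln(23/26) + γ

By Euler-Maclaurin, H_m = ln m + γ + O(1/m). So
  H_{23n} − ln(26n) = ln(23n) + γ − ln(26n) + O(1/n)
                       = ln(23/26) + γ + O(1/n).
Hence the limit is ln(23/26) + γ.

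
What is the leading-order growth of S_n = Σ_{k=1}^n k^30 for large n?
S_n ~ n^31 / 31

By integral comparison (Euler-Maclaurin), Σ_{k=1}^n k^30 = ∫_0^n x^30 dx + O(n^30) = n^31/31 + O(n^30). (Equivalently, Faulhaber's formula gives the same leading term.)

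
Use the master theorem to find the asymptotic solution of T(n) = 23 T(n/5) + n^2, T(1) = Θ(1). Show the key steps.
T(n) = Θ(n^2)

log_5 23 ≈ 1.948. f(n) = n^2 dominates n^(log_5 23) since 2 > 1.948, and the regularity condition a·f(n/b) = 23·(n/5)^2 = (23/25)·n^2 ≤ c·f(n) holds with c = 23/25 ≈ 0.92 < 1. So this is Case 3: T(n) = Θ(f(n)) = Θ(n^2).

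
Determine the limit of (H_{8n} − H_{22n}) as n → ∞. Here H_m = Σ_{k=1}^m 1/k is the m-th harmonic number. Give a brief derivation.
lim = ln(8/22) = ln(4/11)

Euler-Maclaurin gives H_m = ln m + γ + 1/(2m) + O(1/m^2). The γ and O(1/m) terms cancel in the difference:
  H_{8n} − H_{22n} = ln(8n) − ln(22n) + O(1/n) = ln(8/22) + O(1/n).
Hence the limit is ln(8/22) = ln(4/11).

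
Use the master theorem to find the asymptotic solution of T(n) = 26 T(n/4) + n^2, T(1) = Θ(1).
T(n) = Θ(n^(log_4 26))

Master theorem: compare f(n) = n^2 to n^(log_4 26) where log_4 26 ≈ 2.350. Since 2 < log_4 26, we have f(n) = O(n^(log_4 26 − ε)) for some ε > 0 — Case 1. Hence T(n) = Θ(n^(log_4 26)).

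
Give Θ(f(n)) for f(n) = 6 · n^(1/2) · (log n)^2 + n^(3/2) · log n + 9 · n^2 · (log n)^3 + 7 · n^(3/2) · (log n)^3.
f(n) ∈ Θ(n^2 · (log n)^3)

Compare the terms by growth order. For large n, n^a · (log n)^b dominates n^a' · (log n)^b' iff a > a', or (a = a' and b > b'). Ranking the 4 terms shows the dominant one is 9 · n^2 · (log n)^3. Hence f(n) ∈ Θ(n^2 · (log n)^3).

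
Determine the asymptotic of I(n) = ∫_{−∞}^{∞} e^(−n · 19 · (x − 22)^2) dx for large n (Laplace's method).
I(n) = sqrt(π/(19n))

Here φ(x) = 19 · (x − 22)^2 has its unique minimum at x* = 22 with φ(x*) = 0 and φ''(x*) = 38. Laplace's method gives
  I(n) ~ e^(−n φ(x*)) · sqrt(2π / (n · φ''(x*))) = sqrt(2π / (38n)) = sqrt(π/(19n)).
This is exact: substituting u = (x − 22)·sqrt(19n) gives I(n) = (1/sqrt(19n)) ∫_{−∞}^{∞} e^(−u^2) du = sqrt(π/(19n)).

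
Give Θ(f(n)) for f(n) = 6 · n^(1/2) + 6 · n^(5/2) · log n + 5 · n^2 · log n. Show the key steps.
f(n) ∈ Θ(n^(5/2) · log n)

Compare the terms by growth order. For large n, n^a · (log n)^b dominates n^a' · (log n)^b' iff a > a', or (a = a' and b > b'). Ranking the 3 terms shows the dominant one is 6 · n^(5/2) · log n. Hence f(n) ∈ Θ(n^(5/2) · log n).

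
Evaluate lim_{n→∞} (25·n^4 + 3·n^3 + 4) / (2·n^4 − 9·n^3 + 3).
lim = 25/2

For large n the leading n^4 terms dominate both numerator and denominator. Dividing top and bottom by n^4, every other term tends to 0, leaving 25/2.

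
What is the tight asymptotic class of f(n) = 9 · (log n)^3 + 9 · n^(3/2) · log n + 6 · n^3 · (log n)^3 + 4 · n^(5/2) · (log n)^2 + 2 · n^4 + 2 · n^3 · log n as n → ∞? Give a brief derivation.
f(n) ∈ Θ(n^4)

Compare the terms by growth order. For large n, n^a · (log n)^b dominates n^a' · (log n)^b' iff a > a', or (a = a' and b > b'). Ranking the 6 terms shows the dominant one is 2 · n^4. Hence f(n) ∈ Θ(n^4).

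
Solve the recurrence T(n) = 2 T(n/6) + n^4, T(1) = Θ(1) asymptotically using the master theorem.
T(n) = Θ(n^4)

log_6 2 ≈ 0.387. f(n) = n^4 dominates n^(log_6 2) since 4 > 0.387, and the regularity condition a·f(n/b) = 2·(n/6)^4 = (2/1296)·n^4 ≤ c·f(n) holds with c = 2/1296 ≈ 0.00154 < 1. So this is Case 3: T(n) = Θ(f(n)) = Θ(n^4).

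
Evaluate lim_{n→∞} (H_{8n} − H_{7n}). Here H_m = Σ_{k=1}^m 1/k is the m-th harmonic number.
lim = ln(8/7)

Euler-Maclaurin gives H_m = ln m + γ + 1/(2m) + O(1/m^2). The γ and O(1/m) terms cancel in the difference:
  H_{8n} − H_{7n} = ln(8n) − ln(7n) + O(1/n) = ln(8/7) + O(1/n).
Hence the limit is ln(8/7).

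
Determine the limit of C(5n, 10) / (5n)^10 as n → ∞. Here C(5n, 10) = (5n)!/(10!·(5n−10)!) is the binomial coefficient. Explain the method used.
lim = 1/10! = 1/3628800

With N = 5n → ∞: C(N, 10) / N^10 = [N(N−1)…(N−9)] / (10! · N^10) = (1/10!) · 1 · (1 − 1/(5n)) · … · (1 − 9/(5n)). Each factor → 1 as N → ∞, so the limit is 1/10! = 1/3628800.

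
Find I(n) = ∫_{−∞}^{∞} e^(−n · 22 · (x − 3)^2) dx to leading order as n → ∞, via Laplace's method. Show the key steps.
I(n) = sqrt(π/(22n))

Here φ(x) = 22 · (x − 3)^2 has its unique minimum at x* = 3 with φ(x*) = 0 and φ''(x*) = 44. Laplace's method gives
  I(n) ~ e^(−n φ(x*)) · sqrt(2π / (n · φ''(x*))) = sqrt(2π / (44n)) = sqrt(π/(22n)).
This is exact: substituting u = (x − 3)·sqrt(22n) gives I(n) = (1/sqrt(22n)) ∫_{−∞}^{∞} e^(−u^2) du = sqrt(π/(22n)).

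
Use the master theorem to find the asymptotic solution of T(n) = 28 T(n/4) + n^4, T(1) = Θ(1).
T(n) = Θ(n^4)

log_4 28 ≈ 2.404. f(n) = n^4 dominates n^(log_4 28) since 4 > 2.404, and the regularity condition a·f(n/b) = 28·(n/4)^4 = (28/256)·n^4 ≤ c·f(n) holds with c = 28/256 ≈ 0.109 < 1. So this is Case 3: T(n) = Θ(f(n)) = Θ(n^4).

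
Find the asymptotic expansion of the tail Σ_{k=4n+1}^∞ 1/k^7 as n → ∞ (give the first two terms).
Σ_{k>4n} 1/k^7 = 1/(6 · (4n)^6) − 1/(2 · (4n)^7) + O(1/(4n)^8)

Compare to the integral: ∫_{4n}^∞ x^(−7) dx = [−x^(−6)/6]_{4n}^∞ = 1/((7−1)·(4n)^6). The Euler-Maclaurin correction adds −f(4n)/2 = −1/(2·(4n)^7). Euler-Maclaurin then gives
  Σ_{k>4n} 1/k^7 = ∫_{4n}^∞ dx/x^7 − 1/(2·(4n)^7) + O(1/(4n)^8).
(Equivalently this is ζ(7) − Σ_{k≤4n} 1/k^7.)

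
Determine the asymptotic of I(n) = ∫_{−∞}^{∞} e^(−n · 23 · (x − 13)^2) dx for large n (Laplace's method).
I(n) = sqrt(π/(23n))

Here φ(x) = 23 · (x − 13)^2 has its unique minimum at x* = 13 with φ(x*) = 0 and φ''(x*) = 46. Laplace's method gives
  I(n) ~ e^(−n φ(x*)) · sqrt(2π / (n · φ''(x*))) = sqrt(2π / (46n)) = sqrt(π/(23n)).
This is exact: substituting u = (x − 13)·sqrt(23n) gives I(n) = (1/sqrt(23n)) ∫_{−∞}^{∞} e^(−u^2) du = sqrt(π/(23n)).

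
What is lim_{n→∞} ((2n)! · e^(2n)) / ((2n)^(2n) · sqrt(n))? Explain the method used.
lim = sqrt(2π·2)

Stirling: (2n)! ~ sqrt(2π·2n) · (2n/e)^(2n). Hence
  (2n)! · e^(2n) / (2n)^(2n) ~ sqrt(2π·2n).
Dividing by sqrt(n): sqrt(2π·2n) / sqrt(n) = sqrt(2π·2) · n^((1−1)/2), so the limit is sqrt(2π·2).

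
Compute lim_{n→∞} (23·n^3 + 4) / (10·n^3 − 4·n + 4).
lim = 23/10

For large n the leading n^3 terms dominate both numerator and denominator. Dividing top and bottom by n^3, every other term tends to 0, leaving 23/10.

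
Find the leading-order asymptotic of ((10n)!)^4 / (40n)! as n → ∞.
((10n)!)^4/(40n)! ~ ((2π·10n)^(3/2) / 2) · 4^(−4·10n)  →  0

Write N = 10n. Stirling: N! ~ sqrt(2π N)(N/e)^N and (4N)! ~ sqrt(2π·4N)·(4N/e)^(4N).
  (N!)^4/(4N)! ~ (2π N)^(4/2) (N/e)^(4N) / [sqrt(2π·4N) (4N/e)^(4N)]
     = (2π N)^(4/2) / sqrt(2π·4N) · (N/(4N))^(4N)
     = (2π N)^((4−1)/2) / 2 · 4^(−4N).
Since 4^4 > 1, the factor 4^(−4N) decays exponentially, so the ratio → 0. Substituting N = 10n gives the stated form.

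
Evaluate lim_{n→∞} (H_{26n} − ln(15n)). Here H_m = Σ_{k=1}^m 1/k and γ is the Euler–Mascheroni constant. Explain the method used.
lim = ln(26/15) + γ

By Euler-Maclaurin, H_m = ln m + γ + O(1/m). So
  H_{26n} − ln(15n) = ln(26n) + γ − ln(15n) + O(1/n)
                       = ln(26/15) + γ + O(1/n).
Hence the limit is ln(26/15) + γ.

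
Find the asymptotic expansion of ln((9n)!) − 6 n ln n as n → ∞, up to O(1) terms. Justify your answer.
ln((9n)!) − 6 n ln n = 3 n ln n + 9(ln 9 − 1) n + (1/2) ln(2π·9n) + O(1/n)

Stirling: ln((9n)!) = 9n ln(9n) − 9n + (1/2) ln(2π·9n) + O(1/n).
Expand 9n ln(9n) = 9n (ln n + ln 9) = 9n ln n + 9n ln 9.
Subtract 6n ln n: leading term is (9 − 6) n ln n = 3 n ln n. The next term is 9n ln 9 − 9n = 9(ln 9 − 1) n. Then the (1/2) ln(2π·9n) correction.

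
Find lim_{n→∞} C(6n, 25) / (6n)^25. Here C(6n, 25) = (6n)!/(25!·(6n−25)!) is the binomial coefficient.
lim = 1/25! = 1/15511210043330985984000000

With N = 6n → ∞: C(N, 25) / N^25 = [N(N−1)…(N−24)] / (25! · N^25) = (1/25!) · 1 · (1 − 1/(6n)) · … · (1 − 24/(6n)). Each factor → 1 as N → ∞, so the limit is 1/25! = 1/15511210043330985984000000.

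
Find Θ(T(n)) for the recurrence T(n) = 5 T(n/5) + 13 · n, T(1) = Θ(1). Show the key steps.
T(n) = Θ(n log n)

log_5 5 = 1, and f(n) = 13 · n = Θ(n^(log_5 5)). This is Case 2 of the master theorem: T(n) = Θ(f(n) · log n) = Θ(n log n).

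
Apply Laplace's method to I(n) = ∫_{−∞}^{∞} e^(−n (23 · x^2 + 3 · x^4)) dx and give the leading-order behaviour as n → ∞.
I(n) ~ sqrt(π/(23n))

φ(x) = 23 · x^2 + 3 · x^4 has its unique global minimum at x* = 0 (since φ'(x) = 46x + 12x^3 = 0 only at x = 0 for real x with both coefficients positive, and φ → ∞ as |x| → ∞). At x* = 0, φ(0) = 0 and φ''(0) = 46. Laplace's method then gives
  I(n) ~ sqrt(2π / (n · φ''(0))) · e^(−n φ(0)) = sqrt(2π / (46n)) = sqrt(π/(23n)).
The 3 · x^4 term contributes only at subleading order (an O(1/n) relative correction).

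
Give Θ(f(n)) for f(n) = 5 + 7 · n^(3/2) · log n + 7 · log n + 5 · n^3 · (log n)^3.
f(n) ∈ Θ(n^3 · (log n)^3)

Compare the terms by growth order. For large n, n^a · (log n)^b dominates n^a' · (log n)^b' iff a > a', or (a = a' and b > b'). Ranking the 4 terms shows the dominant one is 5 · n^3 · (log n)^3. Hence f(n) ∈ Θ(n^3 · (log n)^3).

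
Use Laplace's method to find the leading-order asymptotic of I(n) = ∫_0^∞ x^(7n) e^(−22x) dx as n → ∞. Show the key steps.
I(n) ~ (sqrt(2π·7n) / 22) · (7n/(22e))^(7n)

Write the integrand as exp(7n ln x − 22x) and set f(x) = 7n ln x − 22x. Then f'(x) = 7n/x − 22 = 0 at x* = 7n/22, and f''(x*) = −7n/x*^2 = −22^2/(7n). Laplace's method (interior maximum) gives
  I(n) ~ e^(f(x*)) · sqrt(2π / |f''(x*)|)
        = exp(7n ln(7n/22) − 7n) · sqrt(2π · 7n / 22^2)
        = (7n/22)^(7n) e^(−7n) · sqrt(2π·7n) / 22
        = (sqrt(2π·7n) / 22) · (7n/(22e))^(7n).
This matches Γ(7n+1)/22^(7n+1) with Stirling applied to Γ.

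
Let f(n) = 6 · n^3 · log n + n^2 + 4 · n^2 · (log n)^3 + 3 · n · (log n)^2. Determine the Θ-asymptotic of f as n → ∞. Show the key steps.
f(n) ∈ Θ(n^3 · log n)

Compare the terms by growth order. For large n, n^a · (log n)^b dominates n^a' · (log n)^b' iff a > a', or (a = a' and b > b'). Ranking the 4 terms shows the dominant one is 6 · n^3 · log n. Hence f(n) ∈ Θ(n^3 · log n).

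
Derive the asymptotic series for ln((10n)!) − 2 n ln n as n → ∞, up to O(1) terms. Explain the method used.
ln((10n)!) − 2 n ln n = 8 n ln n + 10(ln 10 − 1) n + (1/2) ln(2π·10n) + O(1/n)

Stirling: ln((10n)!) = 10n ln(10n) − 10n + (1/2) ln(2π·10n) + O(1/n).
Expand 10n ln(10n) = 10n (ln n + ln 10) = 10n ln n + 10n ln 10.
Subtract 2n ln n: leading term is (10 − 2) n ln n = 8 n ln n. The next term is 10n ln 10 − 10n = 10(ln 10 − 1) n. Then the (1/2) ln(2π·10n) correction.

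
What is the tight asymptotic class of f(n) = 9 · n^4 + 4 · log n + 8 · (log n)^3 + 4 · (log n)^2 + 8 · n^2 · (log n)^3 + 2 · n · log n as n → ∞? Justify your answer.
f(n) ∈ Θ(n^4)

Compare the terms by growth order. For large n, n^a · (log n)^b dominates n^a' · (log n)^b' iff a > a', or (a = a' and b > b'). Ranking the 6 terms shows the dominant one is 9 · n^4. Hence f(n) ∈ Θ(n^4).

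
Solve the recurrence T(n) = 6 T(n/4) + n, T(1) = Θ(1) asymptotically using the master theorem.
T(n) = Θ(n^(log_4 6))

Master theorem: compare f(n) = n to n^(log_4 6) where log_4 6 ≈ 1.292. Since 1 < log_4 6, we have f(n) = O(n^(log_4 6 − ε)) for some ε > 0 — Case 1. Hence T(n) = Θ(n^(log_4 6)).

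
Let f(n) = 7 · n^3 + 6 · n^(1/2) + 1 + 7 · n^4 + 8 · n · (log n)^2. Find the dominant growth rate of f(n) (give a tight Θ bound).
f(n) ∈ Θ(n^4)

Compare the terms by growth order. For large n, n^a · (log n)^b dominates n^a' · (log n)^b' iff a > a', or (a = a' and b > b'). Ranking the 5 terms shows the dominant one is 7 · n^4. Hence f(n) ∈ Θ(n^4).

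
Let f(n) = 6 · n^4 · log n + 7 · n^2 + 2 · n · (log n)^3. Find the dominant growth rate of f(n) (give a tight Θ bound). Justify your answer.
f(n) ∈ Θ(n^4 · log n)

Compare the terms by growth order. For large n, n^a · (log n)^b dominates n^a' · (log n)^b' iff a > a', or (a = a' and b > b'). Ranking the 3 terms shows the dominant one is 6 · n^4 · log n. Hence f(n) ∈ Θ(n^4 · log n).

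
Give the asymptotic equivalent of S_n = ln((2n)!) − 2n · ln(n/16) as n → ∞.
S_n ~ 2n · (ln 32 − 1) + O(ln n)

Stirling: ln((2n)!) = 2n ln(2n) − 2n + O(ln n).
  S_n = 2n ln(2n) − 2n − 2n ln(n/16) + O(ln n)
      = 2n ln(2n) − 2n ln n + 2n ln 16 − 2n + O(ln n)
      = 2n ln 2 + 2n ln 16 − 2n + O(ln n)
      = 2n (ln 32 − 1) + O(ln n).
Numerically ln(32) − 1 ≈ 2.4657.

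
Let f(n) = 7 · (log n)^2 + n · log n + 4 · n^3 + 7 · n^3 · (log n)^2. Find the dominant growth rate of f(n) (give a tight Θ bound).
f(n) ∈ Θ(n^3 · (log n)^2)

Compare the terms by growth order. For large n, n^a · (log n)^b dominates n^a' · (log n)^b' iff a > a', or (a = a' and b > b'). Ranking the 4 terms shows the dominant one is 7 · n^3 · (log n)^2. Hence f(n) ∈ Θ(n^3 · (log n)^2).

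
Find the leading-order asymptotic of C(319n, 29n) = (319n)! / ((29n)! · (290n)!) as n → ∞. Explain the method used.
C(319n, 29n) ~ (285311670611/10000000000)^(29n) · sqrt(11/(20π·29n))

Write N = 29n. Apply Stirling to each factorial:
  (11N)! ~ sqrt(2π·11N) · (11N/e)^(11N),
  N! ~ sqrt(2π N) · (N/e)^N,
  (10N)! ~ sqrt(2π·10N) · (10N/e)^(10N).
The exponential factors combine to (11N)^(11N) / (N^N · (10N)^(10N)) = 11^(11N)/10^(10N) = (11^11/10^10)^N = (285311670611/10000000000)^N.
The square-root prefactors combine to sqrt(2π·11N) / (sqrt(2π N)·sqrt(2π·10N)) = sqrt(11 / (2π·10·N)) = sqrt(11/(20π·29n)).
Substituting N = 29n: C(319n, 29n) ~ (285311670611/10000000000)^(29n) · sqrt(11/(20π·29n)).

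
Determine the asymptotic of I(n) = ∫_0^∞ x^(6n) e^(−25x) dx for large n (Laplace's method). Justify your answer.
I(n) ~ (sqrt(2π·6n) / 25) · (6n/(25e))^(6n)

Write the integrand as exp(6n ln x − 25x) and set f(x) = 6n ln x − 25x. Then f'(x) = 6n/x − 25 = 0 at x* = 6n/25, and f''(x*) = −6n/x*^2 = −25^2/(6n). Laplace's method (interior maximum) gives
  I(n) ~ e^(f(x*)) · sqrt(2π / |f''(x*)|)
        = exp(6n ln(6n/25) − 6n) · sqrt(2π · 6n / 25^2)
        = (6n/25)^(6n) e^(−6n) · sqrt(2π·6n) / 25
        = (sqrt(2π·6n) / 25) · (6n/(25e))^(6n).
This matches Γ(6n+1)/25^(6n+1) with Stirling applied to Γ.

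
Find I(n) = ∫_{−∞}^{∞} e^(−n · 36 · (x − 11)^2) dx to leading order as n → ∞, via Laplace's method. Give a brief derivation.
I(n) = sqrt(π/(36n))

Here φ(x) = 36 · (x − 11)^2 has its unique minimum at x* = 11 with φ(x*) = 0 and φ''(x*) = 72. Laplace's method gives
  I(n) ~ e^(−n φ(x*)) · sqrt(2π / (n · φ''(x*))) = sqrt(2π / (72n)) = sqrt(π/(36n)).
This is exact: substituting u = (x − 11)·sqrt(36n) gives I(n) = (1/sqrt(36n)) ∫_{−∞}^{∞} e^(−u^2) du = sqrt(π/(36n)).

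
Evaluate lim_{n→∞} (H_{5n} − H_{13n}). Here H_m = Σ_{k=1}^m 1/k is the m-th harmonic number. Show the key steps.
lim = ln(5/13)

Euler-Maclaurin gives H_m = ln m + γ + 1/(2m) + O(1/m^2). The γ and O(1/m) terms cancel in the difference:
  H_{5n} − H_{13n} = ln(5n) − ln(13n) + O(1/n) = ln(5/13) + O(1/n).
Hence the limit is ln(5/13).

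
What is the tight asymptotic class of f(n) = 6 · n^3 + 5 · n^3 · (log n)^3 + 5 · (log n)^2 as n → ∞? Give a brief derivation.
f(n) ∈ Θ(n^3 · (log n)^3)

Compare the terms by growth order. For large n, n^a · (log n)^b dominates n^a' · (log n)^b' iff a > a', or (a = a' and b > b'). Ranking the 3 terms shows the dominant one is 5 · n^3 · (log n)^3. Hence f(n) ∈ Θ(n^3 · (log n)^3).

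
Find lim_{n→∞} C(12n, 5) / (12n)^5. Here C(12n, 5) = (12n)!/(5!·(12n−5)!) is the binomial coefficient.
lim = 1/5! = 1/120

With N = 12n → ∞: C(N, 5) / N^5 = [N(N−1)…(N−4)] / (5! · N^5) = (1/5!) · 1 · (1 − 1/(12n)) · (1 − 2/(12n)) · (1 − 3/(12n)) · (1 − 4/(12n)). Each factor → 1 as N → ∞, so the limit is 1/5! = 1/120.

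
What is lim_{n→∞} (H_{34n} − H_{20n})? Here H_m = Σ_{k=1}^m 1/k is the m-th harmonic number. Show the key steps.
lim = ln(34/20) = ln(17/10)

Euler-Maclaurin gives H_m = ln m + γ + 1/(2m) + O(1/m^2). The γ and O(1/m) terms cancel in the difference:
  H_{34n} − H_{20n} = ln(34n) − ln(20n) + O(1/n) = ln(34/20) + O(1/n).
Hence the limit is ln(34/20) = ln(17/10).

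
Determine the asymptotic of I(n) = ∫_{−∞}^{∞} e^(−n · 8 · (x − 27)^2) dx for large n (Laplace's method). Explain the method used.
I(n) = sqrt(π/(8n))

Here φ(x) = 8 · (x − 27)^2 has its unique minimum at x* = 27 with φ(x*) = 0 and φ''(x*) = 16. Laplace's method gives
  I(n) ~ e^(−n φ(x*)) · sqrt(2π / (n · φ''(x*))) = sqrt(2π / (16n)) = sqrt(π/(8n)).
This is exact: substituting u = (x − 27)·sqrt(8n) gives I(n) = (1/sqrt(8n)) ∫_{−∞}^{∞} e^(−u^2) du = sqrt(π/(8n)).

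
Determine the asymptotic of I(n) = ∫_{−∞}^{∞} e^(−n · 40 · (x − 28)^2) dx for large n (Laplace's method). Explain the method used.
I(n) = sqrt(π/(40n))

Here φ(x) = 40 · (x − 28)^2 has its unique minimum at x* = 28 with φ(x*) = 0 and φ''(x*) = 80. Laplace's method gives
  I(n) ~ e^(−n φ(x*)) · sqrt(2π / (n · φ''(x*))) = sqrt(2π / (80n)) = sqrt(π/(40n)).
This is exact: substituting u = (x − 28)·sqrt(40n) gives I(n) = (1/sqrt(40n)) ∫_{−∞}^{∞} e^(−u^2) du = sqrt(π/(40n)).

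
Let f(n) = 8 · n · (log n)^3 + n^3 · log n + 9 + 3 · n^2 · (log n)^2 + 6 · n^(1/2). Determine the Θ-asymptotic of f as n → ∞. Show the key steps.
f(n) ∈ Θ(n^3 · log n)

Compare the terms by growth order. For large n, n^a · (log n)^b dominates n^a' · (log n)^b' iff a > a', or (a = a' and b > b'). Ranking the 5 terms shows the dominant one is n^3 · log n. Hence f(n) ∈ Θ(n^3 · log n).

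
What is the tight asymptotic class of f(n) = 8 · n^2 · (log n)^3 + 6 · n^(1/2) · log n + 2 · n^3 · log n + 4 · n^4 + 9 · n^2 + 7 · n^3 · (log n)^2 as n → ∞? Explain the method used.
f(n) ∈ Θ(n^4)

Compare the terms by growth order. For large n, n^a · (log n)^b dominates n^a' · (log n)^b' iff a > a', or (a = a' and b > b'). Ranking the 6 terms shows the dominant one is 4 · n^4. Hence f(n) ∈ Θ(n^4).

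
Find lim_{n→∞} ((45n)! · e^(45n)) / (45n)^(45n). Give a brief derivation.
lim = ∞

Stirling: (45n)! ~ sqrt(2π·45n) · (45n/e)^(45n). Hence
  (45n)! · e^(45n) / (45n)^(45n) ~ sqrt(2π·45n) = sqrt(2π·45) · sqrt(n) → ∞.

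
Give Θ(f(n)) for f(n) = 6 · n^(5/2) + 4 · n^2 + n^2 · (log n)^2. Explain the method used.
f(n) ∈ Θ(n^(5/2))

Compare the terms by growth order. For large n, n^a · (log n)^b dominates n^a' · (log n)^b' iff a > a', or (a = a' and b > b'). Ranking the 3 terms shows the dominant one is 6 · n^(5/2). Hence f(n) ∈ Θ(n^(5/2)).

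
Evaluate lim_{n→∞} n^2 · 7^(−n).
lim = 0

Exponentials with base > 1 dominate every fixed polynomial: for any fixed c, n^c / 7^n → 0 as n → ∞ (e.g. by the ratio test, or by writing 7^n = e^(n ln 7) and noting e^(n ln 7) / n^c → ∞). Hence n^2 · 7^(−n) = n^2 / 7^n → 0.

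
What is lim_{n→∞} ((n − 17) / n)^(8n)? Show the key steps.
lim = e^(−136)

Rewrite as (1 − 17/n)^(8n). By the standard limit (1 + x/n)^n → e^x, we have (1 − 17/n)^n → e^(−17), and raising to the 8th power gives e^(−136).
More precisely, ln[(1 − 17/n)^(8n)] = 8n · ln(1 − 17/n) = 8n · (-17/n + O(1/n^2)) = -136 + O(1/n) → -136.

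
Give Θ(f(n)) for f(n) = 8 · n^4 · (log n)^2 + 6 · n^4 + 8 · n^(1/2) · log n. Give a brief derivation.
f(n) ∈ Θ(n^4 · (log n)^2)

Compare the terms by growth order. For large n, n^a · (log n)^b dominates n^a' · (log n)^b' iff a > a', or (a = a' and b > b'). Ranking the 3 terms shows the dominant one is 8 · n^4 · (log n)^2. Hence f(n) ∈ Θ(n^4 · (log n)^2).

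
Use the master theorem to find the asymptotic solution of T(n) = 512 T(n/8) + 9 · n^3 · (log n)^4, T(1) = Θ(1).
T(n) = Θ(n^3 · (log n)^5)

Here log_8 512 = 3 and f(n) = 9 · n^3 · (log n)^4 = Θ(n^(log_8 512) · (log n)^4). This is the extended Case 2 of the master theorem (f matches the critical exponent up to log factors), giving T(n) = Θ(n^(log_8 512) · (log n)^(4+1)) = Θ(n^3 · (log n)^5).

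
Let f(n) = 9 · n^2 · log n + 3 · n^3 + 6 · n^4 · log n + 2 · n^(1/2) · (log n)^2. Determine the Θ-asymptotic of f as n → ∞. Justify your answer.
f(n) ∈ Θ(n^4 · log n)

Compare the terms by growth order. For large n, n^a · (log n)^b dominates n^a' · (log n)^b' iff a > a', or (a = a' and b > b'). Ranking the 4 terms shows the dominant one is 6 · n^4 · log n. Hence f(n) ∈ Θ(n^4 · log n).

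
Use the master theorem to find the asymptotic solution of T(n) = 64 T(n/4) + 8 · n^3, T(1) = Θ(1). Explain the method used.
T(n) = Θ(n^3 log n)

log_4 64 = 3, and f(n) = 8 · n^3 = Θ(n^(log_4 64)). This is Case 2 of the master theorem: T(n) = Θ(f(n) · log n) = Θ(n^3 log n).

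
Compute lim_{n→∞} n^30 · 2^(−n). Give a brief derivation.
lim = 0

Exponentials with base > 1 dominate every fixed polynomial: for any fixed c, n^c / 2^n → 0 as n → ∞ (e.g. by the ratio test, or by writing 2^n = e^(n ln 2) and noting e^(n ln 2) / n^c → ∞). Hence n^30 · 2^(−n) = n^30 / 2^n → 0.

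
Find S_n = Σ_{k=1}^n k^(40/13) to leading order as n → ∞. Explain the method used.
S_n ~ (13/53) · n^(53/13)

Integral comparison: Σ_{k=1}^n k^(40/13) = ∫_0^n x^(40/13) dx + O(n^(40/13)). The integral is n^(1 + 40/13) / (1 + 40/13) = n^((40+13)/13) / ((40+13)/13) = (13/53) · n^(53/13).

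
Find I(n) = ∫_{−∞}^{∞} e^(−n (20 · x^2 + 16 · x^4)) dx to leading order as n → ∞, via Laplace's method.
I(n) ~ sqrt(π/(20n))

φ(x) = 20 · x^2 + 16 · x^4 has its unique global minimum at x* = 0 (since φ'(x) = 40x + 64x^3 = 0 only at x = 0 for real x with both coefficients positive, and φ → ∞ as |x| → ∞). At x* = 0, φ(0) = 0 and φ''(0) = 40. Laplace's method then gives
  I(n) ~ sqrt(2π / (n · φ''(0))) · e^(−n φ(0)) = sqrt(2π / (40n)) = sqrt(π/(20n)).
The 16 · x^4 term contributes only at subleading order (an O(1/n) relative correction).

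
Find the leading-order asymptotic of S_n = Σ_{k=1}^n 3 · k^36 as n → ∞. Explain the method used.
S_n ~ 3 · n^37 / 37

By integral comparison (Euler-Maclaurin), Σ_{k=1}^n 3 · k^36 = 3 · ∫_0^n x^36 dx + O(n^36) = 3 · n^37/37 + O(n^36). (Equivalently, Faulhaber's formula gives the same leading term.)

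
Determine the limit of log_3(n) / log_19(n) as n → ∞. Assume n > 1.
lim = ln(19) / ln(3) = log_3(19)

Change of base: log_3(n) = ln n / ln 3 and log_19(n) = ln n / ln 19. The ratio is (ln n / ln 3) · (ln 19 / ln n) = ln 19 / ln 3, a constant independent of n. So the limit is ln 19 / ln 3 = log_3(19).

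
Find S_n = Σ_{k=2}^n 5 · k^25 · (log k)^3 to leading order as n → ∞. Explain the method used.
S_n ~ 5 · n^26 · (log n)^3 / 26

By integral comparison, S_n = ∫_1^n 5 · x^25 · (log x)^3 dx + O(n^25 · (log n)^3). For the integral, the leading term of ∫_1^n x^25 (log x)^3 dx is n^26/26 · (log n)^3 (by repeated integration by parts; each step lowers the log-exponent and produces a relatively O(1/log n) correction). Hence S_n ~ 5 · n^26 · (log n)^3 / 26.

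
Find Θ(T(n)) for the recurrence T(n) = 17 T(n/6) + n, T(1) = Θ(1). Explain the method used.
T(n) = Θ(n^(log_6 17))

Master theorem: compare f(n) = n to n^(log_6 17) where log_6 17 ≈ 1.581. Since 1 < log_6 17, we have f(n) = O(n^(log_6 17 − ε)) for some ε > 0 — Case 1. Hence T(n) = Θ(n^(log_6 17)).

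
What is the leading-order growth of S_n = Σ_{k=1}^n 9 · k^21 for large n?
S_n ~ 9 · n^22 / 22

By integral comparison (Euler-Maclaurin), Σ_{k=1}^n 9 · k^21 = 9 · ∫_0^n x^21 dx + O(n^21) = 9 · n^22/22 + O(n^21). (Equivalently, Faulhaber's formula gives the same leading term.)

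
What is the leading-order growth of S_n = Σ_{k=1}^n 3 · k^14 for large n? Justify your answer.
S_n ~ n^15 / 5

By integral comparison (Euler-Maclaurin), Σ_{k=1}^n 3 · k^14 = 3 · ∫_0^n x^14 dx + O(n^14) = 3 · n^15/15 = n^15 / 5 + O(n^14). (Equivalently, Faulhaber's formula gives the same leading term.)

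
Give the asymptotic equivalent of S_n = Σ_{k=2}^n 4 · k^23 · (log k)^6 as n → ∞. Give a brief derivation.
S_n ~ n^24 · (log n)^6 / 6

By integral comparison, S_n = ∫_1^n 4 · x^23 · (log x)^6 dx + O(n^23 · (log n)^6). For the integral, the leading term of ∫_1^n x^23 (log x)^6 dx is n^24/24 · (log n)^6 (by repeated integration by parts; each step lowers the log-exponent and produces a relatively O(1/log n) correction). Hence S_n ~ n^24 · (log n)^6 / 6.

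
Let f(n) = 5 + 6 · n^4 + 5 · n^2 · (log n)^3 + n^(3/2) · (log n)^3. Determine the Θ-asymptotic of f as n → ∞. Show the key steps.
f(n) ∈ Θ(n^4)

Compare the terms by growth order. For large n, n^a · (log n)^b dominates n^a' · (log n)^b' iff a > a', or (a = a' and b > b'). Ranking the 4 terms shows the dominant one is 6 · n^4. Hence f(n) ∈ Θ(n^4).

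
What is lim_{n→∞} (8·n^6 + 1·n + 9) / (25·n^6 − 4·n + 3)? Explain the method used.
lim = 8/25

For large n the leading n^6 terms dominate both numerator and denominator. Dividing top and bottom by n^6, every other term tends to 0, leaving 8/25.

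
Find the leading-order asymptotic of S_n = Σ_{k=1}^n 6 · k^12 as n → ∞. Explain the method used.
S_n ~ 6 · n^13 / 13

By integral comparison (Euler-Maclaurin), Σ_{k=1}^n 6 · k^12 = 6 · ∫_0^n x^12 dx + O(n^12) = 6 · n^13/13 + O(n^12). (Equivalently, Faulhaber's formula gives the same leading term.)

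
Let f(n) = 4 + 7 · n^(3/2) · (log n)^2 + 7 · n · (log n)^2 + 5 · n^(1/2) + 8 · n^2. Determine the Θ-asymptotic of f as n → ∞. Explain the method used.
f(n) ∈ Θ(n^2)

Compare the terms by growth order. For large n, n^a · (log n)^b dominates n^a' · (log n)^b' iff a > a', or (a = a' and b > b'). Ranking the 5 terms shows the dominant one is 8 · n^2. Hence f(n) ∈ Θ(n^2).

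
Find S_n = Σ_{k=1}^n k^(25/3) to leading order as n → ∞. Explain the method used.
S_n ~ (3/28) · n^(28/3)

Integral comparison: Σ_{k=1}^n k^(25/3) = ∫_0^n x^(25/3) dx + O(n^(25/3)). The integral is n^(1 + 25/3) / (1 + 25/3) = n^((25+3)/3) / ((25+3)/3) = (3/28) · n^(28/3).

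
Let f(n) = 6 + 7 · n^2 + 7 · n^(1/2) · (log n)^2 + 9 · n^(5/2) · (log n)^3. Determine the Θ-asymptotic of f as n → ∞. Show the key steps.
f(n) ∈ Θ(n^(5/2) · (log n)^3)

Compare the terms by growth order. For large n, n^a · (log n)^b dominates n^a' · (log n)^b' iff a > a', or (a = a' and b > b'). Ranking the 4 terms shows the dominant one is 9 · n^(5/2) · (log n)^3. Hence f(n) ∈ Θ(n^(5/2) · (log n)^3).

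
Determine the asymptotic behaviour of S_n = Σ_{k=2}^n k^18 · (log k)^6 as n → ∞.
S_n ~ n^19 · (log n)^6 / 19

By integral comparison, S_n = ∫_1^n x^18 · (log x)^6 dx + O(n^18 · (log n)^6). For the integral, the leading term of ∫_1^n x^18 (log x)^6 dx is n^19/19 · (log n)^6 (by repeated integration by parts; each step lowers the log-exponent and produces a relatively O(1/log n) correction). Hence S_n ~ n^19 · (log n)^6 / 19.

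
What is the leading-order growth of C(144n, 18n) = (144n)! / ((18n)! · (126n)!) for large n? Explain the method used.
C(144n, 18n) ~ (16777216/823543)^(18n) · sqrt(4/(7π·18n))

Write N = 18n. Apply Stirling to each factorial:
  (8N)! ~ sqrt(2π·8N) · (8N/e)^(8N),
  N! ~ sqrt(2π N) · (N/e)^N,
  (7N)! ~ sqrt(2π·7N) · (7N/e)^(7N).
The exponential factors combine to (8N)^(8N) / (N^N · (7N)^(7N)) = 8^(8N)/7^(7N) = (8^8/7^7)^N = (16777216/823543)^N.
The square-root prefactors combine to sqrt(2π·8N) / (sqrt(2π N)·sqrt(2π·7N)) = sqrt(8 / (2π·7·N)) = sqrt(4/(7π·18n)).
Substituting N = 18n: C(144n, 18n) ~ (16777216/823543)^(18n) · sqrt(4/(7π·18n)).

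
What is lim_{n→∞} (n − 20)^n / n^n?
lim = e^(−20)

Rewrite as (1 − 20/n)^(n). By the standard limit (1 + x/n)^n → e^x, we have (1 − 20/n)^n → e^(−20), and raising to the 1st power gives e^(−20).
More precisely, ln[(1 − 20/n)^(n)] = n · ln(1 − 20/n) = n · (-20/n + O(1/n^2)) = -20 + O(1/n) → -20.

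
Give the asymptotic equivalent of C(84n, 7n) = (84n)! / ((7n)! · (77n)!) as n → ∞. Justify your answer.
C(84n, 7n) ~ (8916100448256/285311670611)^(7n) · sqrt(6/(11π·7n))

Write N = 7n. Apply Stirling to each factorial:
  (12N)! ~ sqrt(2π·12N) · (12N/e)^(12N),
  N! ~ sqrt(2π N) · (N/e)^N,
  (11N)! ~ sqrt(2π·11N) · (11N/e)^(11N).
The exponential factors combine to (12N)^(12N) / (N^N · (11N)^(11N)) = 12^(12N)/11^(11N) = (12^12/11^11)^N = (8916100448256/285311670611)^N.
The square-root prefactors combine to sqrt(2π·12N) / (sqrt(2π N)·sqrt(2π·11N)) = sqrt(12 / (2π·11·N)) = sqrt(6/(11π·7n)).
Substituting N = 7n: C(84n, 7n) ~ (8916100448256/285311670611)^(7n) · sqrt(6/(11π·7n)).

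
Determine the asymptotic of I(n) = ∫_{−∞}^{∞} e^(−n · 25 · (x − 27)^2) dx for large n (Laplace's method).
I(n) = sqrt(π/(25n))

Here φ(x) = 25 · (x − 27)^2 has its unique minimum at x* = 27 with φ(x*) = 0 and φ''(x*) = 50. Laplace's method gives
  I(n) ~ e^(−n φ(x*)) · sqrt(2π / (n · φ''(x*))) = sqrt(2π / (50n)) = sqrt(π/(25n)).
This is exact: substituting u = (x − 27)·sqrt(25n) gives I(n) = (1/sqrt(25n)) ∫_{−∞}^{∞} e^(−u^2) du = sqrt(π/(25n)).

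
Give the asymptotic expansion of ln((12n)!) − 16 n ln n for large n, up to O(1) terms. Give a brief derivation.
ln((12n)!) − 16 n ln n = −4 n ln n + 12(ln 12 − 1) n + (1/2) ln(2π·12n) + O(1/n)

Stirling: ln((12n)!) = 12n ln(12n) − 12n + (1/2) ln(2π·12n) + O(1/n).
Expand 12n ln(12n) = 12n (ln n + ln 12) = 12n ln n + 12n ln 12.
Subtract 16n ln n: leading term is (12 − 16) n ln n = −4 n ln n. The next term is 12n ln 12 − 12n = 12(ln 12 − 1) n. Then the (1/2) ln(2π·12n) correction.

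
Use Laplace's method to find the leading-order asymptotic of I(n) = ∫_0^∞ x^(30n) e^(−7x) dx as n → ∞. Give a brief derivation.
I(n) ~ (sqrt(2π·30n) / 7) · (30n/(7e))^(30n)

Write the integrand as exp(30n ln x − 7x) and set f(x) = 30n ln x − 7x. Then f'(x) = 30n/x − 7 = 0 at x* = 30n/7, and f''(x*) = −30n/x*^2 = −7^2/(30n). Laplace's method (interior maximum) gives
  I(n) ~ e^(f(x*)) · sqrt(2π / |f''(x*)|)
        = exp(30n ln(30n/7) − 30n) · sqrt(2π · 30n / 7^2)
        = (30n/7)^(30n) e^(−30n) · sqrt(2π·30n) / 7
        = (sqrt(2π·30n) / 7) · (30n/(7e))^(30n).
This matches Γ(30n+1)/7^(30n+1) with Stirling applied to Γ.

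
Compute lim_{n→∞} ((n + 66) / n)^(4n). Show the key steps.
lim = e^264

Rewrite as (1 + 66/n)^(4n). By the standard limit (1 + x/n)^n → e^x, we have (1 + 66/n)^n → e^66, and raising to the 4th power gives e^264.
More precisely, ln[(1 + 66/n)^(4n)] = 4n · ln(1 + 66/n) = 4n · (66/n + O(1/n^2)) = 264 + O(1/n) → 264.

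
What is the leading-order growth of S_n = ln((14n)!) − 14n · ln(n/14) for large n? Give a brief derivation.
S_n ~ 14n · (ln 196 − 1) + O(ln n)

Stirling: ln((14n)!) = 14n ln(14n) − 14n + O(ln n).
  S_n = 14n ln(14n) − 14n − 14n ln(n/14) + O(ln n)
      = 14n ln(14n) − 14n ln n + 14n ln 14 − 14n + O(ln n)
      = 14n ln 14 + 14n ln 14 − 14n + O(ln n)
      = 14n (ln 196 − 1) + O(ln n).
Numerically ln(196) − 1 ≈ 4.2781.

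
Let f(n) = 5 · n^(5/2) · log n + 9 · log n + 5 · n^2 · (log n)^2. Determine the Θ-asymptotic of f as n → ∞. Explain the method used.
f(n) ∈ Θ(n^(5/2) · log n)

Compare the terms by growth order. For large n, n^a · (log n)^b dominates n^a' · (log n)^b' iff a > a', or (a = a' and b > b'). Ranking the 3 terms shows the dominant one is 5 · n^(5/2) · log n. Hence f(n) ∈ Θ(n^(5/2) · log n).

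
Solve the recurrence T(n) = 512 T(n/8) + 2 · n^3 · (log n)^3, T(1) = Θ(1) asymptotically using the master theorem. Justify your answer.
T(n) = Θ(n^3 · (log n)^4)

Here log_8 512 = 3 and f(n) = 2 · n^3 · (log n)^3 = Θ(n^(log_8 512) · (log n)^3). This is the extended Case 2 of the master theorem (f matches the critical exponent up to log factors), giving T(n) = Θ(n^(log_8 512) · (log n)^(3+1)) = Θ(n^3 · (log n)^4).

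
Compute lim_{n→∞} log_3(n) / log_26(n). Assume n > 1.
lim = ln(26) / ln(3) = log_3(26)

Change of base: log_3(n) = ln n / ln 3 and log_26(n) = ln n / ln 26. The ratio is (ln n / ln 3) · (ln 26 / ln n) = ln 26 / ln 3, a constant independent of n. So the limit is ln 26 / ln 3 = log_3(26).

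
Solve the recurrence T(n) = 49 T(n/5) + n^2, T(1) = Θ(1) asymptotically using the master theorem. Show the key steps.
T(n) = Θ(n^(log_5 49))

Master theorem: compare f(n) = n^2 to n^(log_5 49) where log_5 49 ≈ 2.418. Since 2 < log_5 49, we have f(n) = O(n^(log_5 49 − ε)) for some ε > 0 — Case 1. Hence T(n) = Θ(n^(log_5 49)).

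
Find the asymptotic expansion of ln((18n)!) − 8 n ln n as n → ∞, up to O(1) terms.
ln((18n)!) − 8 n ln n = 10 n ln n + 18(ln 18 − 1) n + (1/2) ln(2π·18n) + O(1/n)

Stirling: ln((18n)!) = 18n ln(18n) − 18n + (1/2) ln(2π·18n) + O(1/n).
Expand 18n ln(18n) = 18n (ln n + ln 18) = 18n ln n + 18n ln 18.
Subtract 8n ln n: leading term is (18 − 8) n ln n = 10 n ln n. The next term is 18n ln 18 − 18n = 18(ln 18 − 1) n. Then the (1/2) ln(2π·18n) correction.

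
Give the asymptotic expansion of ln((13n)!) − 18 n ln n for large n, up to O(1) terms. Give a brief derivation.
ln((13n)!) − 18 n ln n = −5 n ln n + 13(ln 13 − 1) n + (1/2) ln(2π·13n) + O(1/n)

Stirling: ln((13n)!) = 13n ln(13n) − 13n + (1/2) ln(2π·13n) + O(1/n).
Expand 13n ln(13n) = 13n (ln n + ln 13) = 13n ln n + 13n ln 13.
Subtract 18n ln n: leading term is (13 − 18) n ln n = −5 n ln n. The next term is 13n ln 13 − 13n = 13(ln 13 − 1) n. Then the (1/2) ln(2π·13n) correction.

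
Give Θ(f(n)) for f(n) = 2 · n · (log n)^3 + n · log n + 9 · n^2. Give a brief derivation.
f(n) ∈ Θ(n^2)

Compare the terms by growth order. For large n, n^a · (log n)^b dominates n^a' · (log n)^b' iff a > a', or (a = a' and b > b'). Ranking the 3 terms shows the dominant one is 9 · n^2. Hence f(n) ∈ Θ(n^2).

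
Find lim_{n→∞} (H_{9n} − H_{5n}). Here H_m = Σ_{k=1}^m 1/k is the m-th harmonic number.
lim = ln(9/5)

Euler-Maclaurin gives H_m = ln m + γ + 1/(2m) + O(1/m^2). The γ and O(1/m) terms cancel in the difference:
  H_{9n} − H_{5n} = ln(9n) − ln(5n) + O(1/n) = ln(9/5) + O(1/n).
Hence the limit is ln(9/5).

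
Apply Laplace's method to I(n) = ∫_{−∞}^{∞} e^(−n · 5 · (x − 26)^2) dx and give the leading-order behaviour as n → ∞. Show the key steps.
I(n) = sqrt(π/(5n))

Here φ(x) = 5 · (x − 26)^2 has its unique minimum at x* = 26 with φ(x*) = 0 and φ''(x*) = 10. Laplace's method gives
  I(n) ~ e^(−n φ(x*)) · sqrt(2π / (n · φ''(x*))) = sqrt(2π / (10n)) = sqrt(π/(5n)).
This is exact: substituting u = (x − 26)·sqrt(5n) gives I(n) = (1/sqrt(5n)) ∫_{−∞}^{∞} e^(−u^2) du = sqrt(π/(5n)).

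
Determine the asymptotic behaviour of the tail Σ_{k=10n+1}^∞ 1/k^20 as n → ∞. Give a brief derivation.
Σ_{k>10n} 1/k^20 ~ 1/(19 · (10n)^19)

Compare to the integral: ∫_{10n}^∞ x^(−20) dx = [−x^(−19)/19]_{10n}^∞ = 1/((20−1)·(10n)^19). Euler-Maclaurin then gives
  Σ_{k>10n} 1/k^20 = ∫_{10n}^∞ dx/x^20 − 1/(2·(10n)^20) + O(1/(10n)^21).
(Equivalently this is ζ(20) − Σ_{k≤10n} 1/k^20.)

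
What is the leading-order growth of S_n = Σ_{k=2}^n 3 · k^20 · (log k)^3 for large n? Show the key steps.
S_n ~ n^21 · (log n)^3 / 7

By integral comparison, S_n = ∫_1^n 3 · x^20 · (log x)^3 dx + O(n^20 · (log n)^3). For the integral, the leading term of ∫_1^n x^20 (log x)^3 dx is n^21/21 · (log n)^3 (by repeated integration by parts; each step lowers the log-exponent and produces a relatively O(1/log n) correction). Hence S_n ~ n^21 · (log n)^3 / 7.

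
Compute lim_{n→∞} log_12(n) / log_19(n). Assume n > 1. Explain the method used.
lim = ln(19) / ln(12) = log_12(19)

Change of base: log_12(n) = ln n / ln 12 and log_19(n) = ln n / ln 19. The ratio is (ln n / ln 12) · (ln 19 / ln n) = ln 19 / ln 12, a constant independent of n. So the limit is ln 19 / ln 12 = log_12(19).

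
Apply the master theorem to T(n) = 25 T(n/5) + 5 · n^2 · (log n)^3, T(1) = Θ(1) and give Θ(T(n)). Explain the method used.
T(n) = Θ(n^2 · (log n)^4)

Here log_5 25 = 2 and f(n) = 5 · n^2 · (log n)^3 = Θ(n^(log_5 25) · (log n)^3). This is the extended Case 2 of the master theorem (f matches the critical exponent up to log factors), giving T(n) = Θ(n^(log_5 25) · (log n)^(3+1)) = Θ(n^2 · (log n)^4).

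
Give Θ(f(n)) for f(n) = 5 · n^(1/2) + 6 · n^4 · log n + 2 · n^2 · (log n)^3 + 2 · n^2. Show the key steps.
f(n) ∈ Θ(n^4 · log n)

Compare the terms by growth order. For large n, n^a · (log n)^b dominates n^a' · (log n)^b' iff a > a', or (a = a' and b > b'). Ranking the 4 terms shows the dominant one is 6 · n^4 · log n. Hence f(n) ∈ Θ(n^4 · log n).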